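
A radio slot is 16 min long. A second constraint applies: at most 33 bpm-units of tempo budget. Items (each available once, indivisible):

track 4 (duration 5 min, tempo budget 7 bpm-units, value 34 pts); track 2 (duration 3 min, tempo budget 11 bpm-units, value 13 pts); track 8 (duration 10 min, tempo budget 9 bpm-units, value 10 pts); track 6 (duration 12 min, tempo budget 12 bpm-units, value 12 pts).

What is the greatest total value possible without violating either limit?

47 pts

Feasible sets respecting both limits:
- track 4+track 2: duration 8, tempo budget 18, value 47
- track 4+track 8: duration 15, tempo budget 16, value 44
- track 4: duration 5, tempo budget 7, value 34
Best: 47 pts.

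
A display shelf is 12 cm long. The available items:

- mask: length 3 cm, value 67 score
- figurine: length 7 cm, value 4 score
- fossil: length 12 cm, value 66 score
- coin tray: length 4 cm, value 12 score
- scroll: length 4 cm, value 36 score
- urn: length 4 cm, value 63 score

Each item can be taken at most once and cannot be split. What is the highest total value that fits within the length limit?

166 score

This is a 0/1 knapsack; check combinations near the capacity.
- mask+scroll+urn: length 3+4+4=11, value 67+36+63=166
- mask+coin tray+urn: length 3+4+4=11, value 67+12+63=142
- mask+urn: length 3+4=7, value 67+63=130
- mask+coin tray+scroll: length 3+4+4=11, value 67+12+36=115
Best: 166 score.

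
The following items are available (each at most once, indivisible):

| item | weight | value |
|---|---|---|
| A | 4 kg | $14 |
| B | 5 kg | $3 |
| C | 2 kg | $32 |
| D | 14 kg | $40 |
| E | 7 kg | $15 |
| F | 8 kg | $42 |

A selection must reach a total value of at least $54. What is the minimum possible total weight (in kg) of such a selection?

10

Subsets with value ≥ 54, sorted by total weight:
- C+F: weight 10, value 74
- A+F: weight 12, value 56
- A+C+E: weight 13, value 61
- A+C+F: weight 14, value 88
Minimum weight: 10 kg.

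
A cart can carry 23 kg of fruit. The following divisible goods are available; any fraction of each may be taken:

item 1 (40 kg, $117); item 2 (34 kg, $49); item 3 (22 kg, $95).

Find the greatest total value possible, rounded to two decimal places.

97.93

Take in order of value per unit:
- item 3 (95/22 per unit): all 22 → value 95, running total 95.00
- item 1 (117/40 per unit): 1 of 40 → value 1×117/40 = 2.9250, running total 97.93
Total 97.93.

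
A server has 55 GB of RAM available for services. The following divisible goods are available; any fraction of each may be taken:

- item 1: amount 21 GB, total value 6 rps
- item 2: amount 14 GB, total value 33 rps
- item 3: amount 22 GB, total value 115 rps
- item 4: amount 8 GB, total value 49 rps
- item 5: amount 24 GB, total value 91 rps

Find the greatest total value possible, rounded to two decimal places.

257.36

Take in order of value per unit:
- item 4 (49/8 per unit): all 8 → value 49, running total 49.00
- item 3 (115/22 per unit): all 22 → value 115, running total 164.00
- item 5 (91/24 per unit): all 24 → value 91, running total 255.00
- item 2 (33/14 per unit): 1 of 14 → value 1×33/14 = 2.3571, running total 257.36
Total 257.36.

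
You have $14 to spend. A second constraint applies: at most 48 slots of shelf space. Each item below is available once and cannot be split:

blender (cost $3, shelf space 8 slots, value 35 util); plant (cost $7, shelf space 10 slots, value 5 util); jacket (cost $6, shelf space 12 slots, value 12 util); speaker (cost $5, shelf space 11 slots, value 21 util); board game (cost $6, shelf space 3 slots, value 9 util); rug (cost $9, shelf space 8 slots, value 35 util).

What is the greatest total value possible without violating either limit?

Feasible sets respecting both limits:
- blender+rug: cost 12, shelf space 16, value 70
- blender+jacket+speaker: cost 14, shelf space 31, value 68
- blender+speaker+board game: cost 14, shelf space 22, value 65
- blender+speaker: cost 8, shelf space 19, value 56
Best: 70 util.

70 util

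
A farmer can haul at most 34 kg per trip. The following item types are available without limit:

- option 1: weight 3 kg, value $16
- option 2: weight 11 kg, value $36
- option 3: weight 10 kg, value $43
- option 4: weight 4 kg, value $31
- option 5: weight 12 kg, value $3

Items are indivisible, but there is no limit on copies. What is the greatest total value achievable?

Best value-per-unit is option 4 at 31/4; filling with it alone gives 8×31 = 248.
Optimal mix: 2×option 1 + 7×option 4 → weight 34, value 249.

$249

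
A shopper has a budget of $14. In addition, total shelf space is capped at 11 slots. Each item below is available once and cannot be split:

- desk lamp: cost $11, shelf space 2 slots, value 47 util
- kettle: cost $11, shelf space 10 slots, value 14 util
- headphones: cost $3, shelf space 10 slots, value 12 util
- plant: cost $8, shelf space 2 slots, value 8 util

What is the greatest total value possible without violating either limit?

Feasible sets respecting both limits:
- desk lamp: cost 11, shelf space 2, value 47
- kettle: cost 11, shelf space 10, value 14
- headphones: cost 3, shelf space 10, value 12
Best: 47 util.

47 util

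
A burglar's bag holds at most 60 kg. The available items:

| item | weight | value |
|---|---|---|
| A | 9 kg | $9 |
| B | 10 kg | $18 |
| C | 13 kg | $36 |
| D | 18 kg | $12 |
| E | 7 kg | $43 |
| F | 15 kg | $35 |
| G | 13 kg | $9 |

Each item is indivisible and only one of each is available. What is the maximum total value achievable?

$141

Check high-value combinations within 60 kg:
- A+B+C+E+F: weight 9+10+13+7+15=54, value 9+18+36+43+35=141
- B+C+E+F+G: weight 10+13+7+15+13=58, value 18+36+43+35+9=141
- B+C+E+F: weight 10+13+7+15=45, value 18+36+43+35=132
- A+C+E+F+G: weight 9+13+7+15+13=57, value 9+36+43+35+9=132
Best: $141.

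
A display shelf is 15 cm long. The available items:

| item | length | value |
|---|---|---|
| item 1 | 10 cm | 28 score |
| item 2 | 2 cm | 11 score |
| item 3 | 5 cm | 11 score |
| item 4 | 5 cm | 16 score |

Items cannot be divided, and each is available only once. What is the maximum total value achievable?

Check high-value combinations within 15 cm:
- item 1+item 4: length 10+5=15, value 28+16=44
- item 1+item 2: length 10+2=12, value 28+11=39
- item 1+item 3: length 10+5=15, value 28+11=39
- item 2+item 3+item 4: length 2+5+5=12, value 11+11+16=38
Best: 44 score.

44 score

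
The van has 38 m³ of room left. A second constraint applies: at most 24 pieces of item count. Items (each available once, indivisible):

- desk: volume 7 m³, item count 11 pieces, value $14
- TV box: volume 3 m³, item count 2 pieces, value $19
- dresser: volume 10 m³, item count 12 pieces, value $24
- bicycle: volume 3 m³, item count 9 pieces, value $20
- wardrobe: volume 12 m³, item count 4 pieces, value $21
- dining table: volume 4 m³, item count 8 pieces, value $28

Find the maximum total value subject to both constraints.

Feasible sets respecting both limits:
- TV box+bicycle+wardrobe+dining table: volume 22, item count 23, value 88
- dresser+wardrobe+dining table: volume 26, item count 24, value 73
- TV box+dresser+dining table: volume 17, item count 22, value 71
Best: $88.

$88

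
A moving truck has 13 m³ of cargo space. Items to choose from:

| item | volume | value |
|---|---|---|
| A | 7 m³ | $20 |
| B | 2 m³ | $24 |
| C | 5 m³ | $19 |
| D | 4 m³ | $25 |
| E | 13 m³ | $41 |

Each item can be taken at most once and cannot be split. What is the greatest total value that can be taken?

Check high-value combinations within 13 m³:
- A+B+D: volume 7+2+4=13, value 20+24+25=69
- B+C+D: volume 2+5+4=11, value 24+19+25=68
- B+D: volume 2+4=6, value 24+25=49
- A+D: volume 7+4=11, value 20+25=45
- A+B: volume 7+2=9, value 20+24=44
Best: $69.

$69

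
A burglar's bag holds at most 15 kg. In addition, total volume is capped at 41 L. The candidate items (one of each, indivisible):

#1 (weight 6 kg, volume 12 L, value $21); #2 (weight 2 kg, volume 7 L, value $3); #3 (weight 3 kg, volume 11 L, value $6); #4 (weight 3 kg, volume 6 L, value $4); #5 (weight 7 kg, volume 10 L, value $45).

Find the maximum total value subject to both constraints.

$69

Feasible sets respecting both limits:
- #1+#2+#5: weight 15, volume 29, value 69
- #1+#5: weight 13, volume 22, value 66
- #2+#3+#4+#5: weight 15, volume 34, value 58
Best: $69.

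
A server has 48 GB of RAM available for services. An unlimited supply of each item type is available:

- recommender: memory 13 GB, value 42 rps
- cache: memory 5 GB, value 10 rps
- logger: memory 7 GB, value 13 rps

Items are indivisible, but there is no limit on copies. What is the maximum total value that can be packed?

Best value-per-unit is recommender at 42/13; filling with it alone gives 3×42 = 126.
Optimal mix: 3×recommender + 1×logger → memory 46, value 139.

139 rps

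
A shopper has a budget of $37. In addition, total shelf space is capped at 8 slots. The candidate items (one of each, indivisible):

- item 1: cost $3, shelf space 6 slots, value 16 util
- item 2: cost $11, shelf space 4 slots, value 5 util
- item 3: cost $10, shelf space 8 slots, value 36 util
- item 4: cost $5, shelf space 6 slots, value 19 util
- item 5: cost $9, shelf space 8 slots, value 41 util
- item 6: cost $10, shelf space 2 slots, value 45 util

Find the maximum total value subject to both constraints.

64 util

Feasible sets respecting both limits:
- item 4+item 6: cost 15, shelf space 8, value 64
- item 1+item 6: cost 13, shelf space 8, value 61
- item 2+item 6: cost 21, shelf space 6, value 50
Best: 64 util.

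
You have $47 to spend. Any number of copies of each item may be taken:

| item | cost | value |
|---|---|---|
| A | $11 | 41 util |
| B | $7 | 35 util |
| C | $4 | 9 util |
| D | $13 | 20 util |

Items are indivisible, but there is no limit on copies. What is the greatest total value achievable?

Best value-per-unit is B at 35/7; filling with it alone gives 6×35 = 210.
Optimal mix: 6×B + 1×C → cost 46, value 219.

219 util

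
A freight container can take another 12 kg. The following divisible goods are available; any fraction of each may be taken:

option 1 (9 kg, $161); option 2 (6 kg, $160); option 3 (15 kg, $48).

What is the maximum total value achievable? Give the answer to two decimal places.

267.33

Take in order of value per unit:
- option 2 (160/6 per unit): all 6 → value 160, running total 160.00
- option 1 (161/9 per unit): 6 of 9 → value 6×161/9 = 107.3333, running total 267.33
Total 267.33.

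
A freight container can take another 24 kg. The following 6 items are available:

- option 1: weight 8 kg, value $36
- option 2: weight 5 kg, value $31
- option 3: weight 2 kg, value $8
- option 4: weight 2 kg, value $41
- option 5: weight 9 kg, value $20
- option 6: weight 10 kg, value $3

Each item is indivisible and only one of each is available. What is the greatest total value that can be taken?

Check high-value combinations within 24 kg:
- option 1+option 2+option 4+option 5: weight 8+5+2+9=24, value 36+31+41+20=128
- option 1+option 2+option 3+option 4: weight 8+5+2+2=17, value 36+31+8+41=116
- option 1+option 2+option 4: weight 8+5+2=15, value 36+31+41=108
Best: $128.

$128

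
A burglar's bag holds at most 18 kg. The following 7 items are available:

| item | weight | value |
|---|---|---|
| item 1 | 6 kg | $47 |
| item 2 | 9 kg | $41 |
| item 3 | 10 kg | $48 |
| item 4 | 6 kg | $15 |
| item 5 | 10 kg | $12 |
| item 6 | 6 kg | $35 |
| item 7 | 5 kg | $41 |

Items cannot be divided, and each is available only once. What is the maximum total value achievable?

This is a 0/1 knapsack; check combinations near the capacity.
- item 1+item 6+item 7: weight 6+6+5=17, value 47+35+41=123
- item 1+item 4+item 7: weight 6+6+5=17, value 47+15+41=103
- item 1+item 4+item 6: weight 6+6+6=18, value 47+15+35=97
- item 1+item 3: weight 6+10=16, value 47+48=95
- item 4+item 6+item 7: weight 6+6+5=17, value 15+35+41=91
Best: $123.

$123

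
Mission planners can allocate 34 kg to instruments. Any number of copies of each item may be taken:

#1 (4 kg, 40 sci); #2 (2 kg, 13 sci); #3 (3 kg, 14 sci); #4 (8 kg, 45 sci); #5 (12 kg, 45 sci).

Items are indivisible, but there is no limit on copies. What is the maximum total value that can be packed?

Best value-per-unit is #1 at 40/4; filling with it alone gives 8×40 = 320.
Optimal mix: 8×#1 + 1×#2 → mass 34, value 333.

333 sci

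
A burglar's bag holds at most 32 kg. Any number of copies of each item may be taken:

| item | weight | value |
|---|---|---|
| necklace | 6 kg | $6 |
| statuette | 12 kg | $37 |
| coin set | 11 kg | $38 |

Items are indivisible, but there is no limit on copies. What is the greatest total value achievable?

$82

Best value-per-unit is coin set at 38/11; filling with it alone gives 2×38 = 76.
Optimal mix: 1×necklace + 2×coin set → weight 28, value 82.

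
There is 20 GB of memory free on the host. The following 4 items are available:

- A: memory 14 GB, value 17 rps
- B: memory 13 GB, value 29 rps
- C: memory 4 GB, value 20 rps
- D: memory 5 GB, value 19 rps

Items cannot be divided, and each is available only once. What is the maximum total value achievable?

49 rps

Check high-value combinations within 20 GB:
- B+C: memory 13+4=17, value 29+20=49
- B+D: memory 13+5=18, value 29+19=48
- C+D: memory 4+5=9, value 20+19=39
Best: 49 rps.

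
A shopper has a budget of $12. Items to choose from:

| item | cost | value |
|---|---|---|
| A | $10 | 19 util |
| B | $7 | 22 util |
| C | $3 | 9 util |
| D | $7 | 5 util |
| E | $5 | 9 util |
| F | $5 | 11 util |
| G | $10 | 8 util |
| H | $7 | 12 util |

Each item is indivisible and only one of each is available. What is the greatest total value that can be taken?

Check high-value combinations within $12:
- B+F: cost 7+5=12, value 22+11=33
- B+C: cost 7+3=10, value 22+9=31
- B+E: cost 7+5=12, value 22+9=31
Best: 33 util.

33 util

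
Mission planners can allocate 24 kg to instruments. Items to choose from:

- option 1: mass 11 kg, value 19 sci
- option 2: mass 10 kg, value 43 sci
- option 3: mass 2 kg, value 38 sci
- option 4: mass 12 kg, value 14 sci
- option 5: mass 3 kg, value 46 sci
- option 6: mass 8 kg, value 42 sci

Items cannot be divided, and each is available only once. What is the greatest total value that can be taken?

Check high-value combinations within 24 kg:
- option 2+option 3+option 5+option 6: mass 10+2+3+8=23, value 43+38+46+42=169
- option 1+option 3+option 5+option 6: mass 11+2+3+8=24, value 19+38+46+42=145
- option 2+option 5+option 6: mass 10+3+8=21, value 43+46+42=131
- option 2+option 3+option 5: mass 10+2+3=15, value 43+38+46=127
Best: 169 sci.

169 sci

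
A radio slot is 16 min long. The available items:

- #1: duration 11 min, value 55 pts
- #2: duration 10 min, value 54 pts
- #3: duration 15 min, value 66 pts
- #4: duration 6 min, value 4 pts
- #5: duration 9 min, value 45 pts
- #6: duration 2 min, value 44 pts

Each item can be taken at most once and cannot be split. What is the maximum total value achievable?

Check high-value combinations within 16 min:
- #1+#6: duration 11+2=13, value 55+44=99
- #2+#6: duration 10+2=12, value 54+44=98
- #5+#6: duration 9+2=11, value 45+44=89
Best: 99 pts.

99 pts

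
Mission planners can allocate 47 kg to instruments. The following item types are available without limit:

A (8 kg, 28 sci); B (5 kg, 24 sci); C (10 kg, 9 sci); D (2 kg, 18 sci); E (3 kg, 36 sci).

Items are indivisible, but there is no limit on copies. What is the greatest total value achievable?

Best value-per-unit is E at 36/3; filling with it alone gives 15×36 = 540.
Optimal mix: 1×D + 15×E → mass 47, value 558.

558 sci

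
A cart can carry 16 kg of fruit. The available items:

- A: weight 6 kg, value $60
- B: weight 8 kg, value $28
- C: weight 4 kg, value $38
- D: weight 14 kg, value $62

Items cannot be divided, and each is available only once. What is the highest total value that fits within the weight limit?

$98

Check high-value combinations within 16 kg:
- A+C: weight 6+4=10, value 60+38=98
- A+B: weight 6+8=14, value 60+28=88
- B+C: weight 8+4=12, value 28+38=66
- D: weight 14, value 62
- A: weight 6, value 60
Best: $98.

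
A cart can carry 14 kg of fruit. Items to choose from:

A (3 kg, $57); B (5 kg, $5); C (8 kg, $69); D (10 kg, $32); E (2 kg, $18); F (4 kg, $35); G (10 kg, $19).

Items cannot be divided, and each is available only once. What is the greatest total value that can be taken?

Check high-value combinations within 14 kg:
- A+C+E: weight 3+8+2=13, value 57+69+18=144
- A+C: weight 3+8=11, value 57+69=126
- C+E+F: weight 8+2+4=14, value 69+18+35=122
- A+B+E+F: weight 3+5+2+4=14, value 57+5+18+35=115
- A+E+F: weight 3+2+4=9, value 57+18+35=110
Best: $144.

$144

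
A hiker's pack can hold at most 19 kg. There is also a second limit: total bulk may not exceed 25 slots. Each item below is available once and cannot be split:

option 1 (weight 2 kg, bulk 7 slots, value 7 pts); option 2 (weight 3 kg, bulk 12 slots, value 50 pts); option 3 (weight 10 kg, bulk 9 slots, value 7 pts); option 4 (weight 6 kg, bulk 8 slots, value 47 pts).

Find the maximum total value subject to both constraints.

97 pts

Feasible sets respecting both limits:
- option 2+option 4: weight 9, bulk 20, value 97
- option 1+option 3+option 4: weight 18, bulk 24, value 61
- option 1+option 2: weight 5, bulk 19, value 57
Best: 97 pts.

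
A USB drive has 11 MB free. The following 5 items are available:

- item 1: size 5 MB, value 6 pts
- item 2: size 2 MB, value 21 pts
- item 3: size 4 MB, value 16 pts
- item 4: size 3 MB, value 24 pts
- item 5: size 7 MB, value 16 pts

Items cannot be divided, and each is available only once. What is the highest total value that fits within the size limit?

Check high-value combinations within 11 MB:
- item 2+item 3+item 4: size 2+4+3=9, value 21+16+24=61
- item 1+item 2+item 4: size 5+2+3=10, value 6+21+24=51
- item 2+item 4: size 2+3=5, value 21+24=45
- item 1+item 2+item 3: size 5+2+4=11, value 6+21+16=43
Best: 61 pts.

61 pts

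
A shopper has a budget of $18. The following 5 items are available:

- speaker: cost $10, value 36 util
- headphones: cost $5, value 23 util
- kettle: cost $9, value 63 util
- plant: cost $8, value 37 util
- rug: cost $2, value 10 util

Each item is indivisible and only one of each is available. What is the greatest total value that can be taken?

100 util

Check high-value combinations within $18:
- kettle+plant: cost 9+8=17, value 63+37=100
- headphones+kettle+rug: cost 5+9+2=16, value 23+63+10=96
- headphones+kettle: cost 5+9=14, value 23+63=86
- kettle+rug: cost 9+2=11, value 63+10=73
- speaker+plant: cost 10+8=18, value 36+37=73
Best: 100 util.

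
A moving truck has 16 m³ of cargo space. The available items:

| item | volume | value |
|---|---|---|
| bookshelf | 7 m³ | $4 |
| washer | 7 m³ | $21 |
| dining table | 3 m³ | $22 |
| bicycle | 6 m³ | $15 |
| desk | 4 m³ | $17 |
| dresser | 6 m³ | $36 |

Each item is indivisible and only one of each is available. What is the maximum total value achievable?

Check high-value combinations within 16 m³:
- washer+dining table+dresser: volume 7+3+6=16, value 21+22+36=79
- dining table+desk+dresser: volume 3+4+6=13, value 22+17+36=75
- dining table+bicycle+dresser: volume 3+6+6=15, value 22+15+36=73
- bicycle+desk+dresser: volume 6+4+6=16, value 15+17+36=68
Best: $79.

$79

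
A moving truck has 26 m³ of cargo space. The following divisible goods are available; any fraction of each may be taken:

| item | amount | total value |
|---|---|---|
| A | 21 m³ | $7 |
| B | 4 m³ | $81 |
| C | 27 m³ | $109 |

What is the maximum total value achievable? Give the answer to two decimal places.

Take in order of value per unit:
- B (81/4 per unit): all 4 → value 81, running total 81.00
- C (109/27 per unit): 22 of 27 → value 22×109/27 = 88.8148, running total 169.81
Total 169.81.

169.81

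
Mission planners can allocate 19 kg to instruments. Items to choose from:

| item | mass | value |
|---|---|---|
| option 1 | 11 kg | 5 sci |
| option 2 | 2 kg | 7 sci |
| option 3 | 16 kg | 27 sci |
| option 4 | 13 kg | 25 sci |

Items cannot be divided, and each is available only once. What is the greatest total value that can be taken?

34 sci

Check high-value combinations within 19 kg:
- option 2+option 3: mass 2+16=18, value 7+27=34
- option 2+option 4: mass 2+13=15, value 7+25=32
- option 3: mass 16, value 27
- option 4: mass 13, value 25
Best: 34 sci.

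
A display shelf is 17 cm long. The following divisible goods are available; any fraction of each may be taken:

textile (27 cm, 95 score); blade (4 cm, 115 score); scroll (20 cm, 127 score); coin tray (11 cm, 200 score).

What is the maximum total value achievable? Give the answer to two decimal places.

Take in order of value per unit:
- blade (115/4 per unit): all 4 → value 115, running total 115.00
- coin tray (200/11 per unit): all 11 → value 200, running total 315.00
- scroll (127/20 per unit): 2 of 20 → value 2×127/20 = 12.7000, running total 327.70
Total 327.70.

327.70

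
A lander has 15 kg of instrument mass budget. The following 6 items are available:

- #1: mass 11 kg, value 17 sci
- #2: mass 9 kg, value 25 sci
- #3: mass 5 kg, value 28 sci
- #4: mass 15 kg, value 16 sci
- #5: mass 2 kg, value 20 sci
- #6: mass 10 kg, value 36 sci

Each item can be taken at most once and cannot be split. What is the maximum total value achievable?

64 sci

Check high-value combinations within 15 kg:
- #3+#6: mass 5+10=15, value 28+36=64
- #5+#6: mass 2+10=12, value 20+36=56
- #2+#3: mass 9+5=14, value 25+28=53
Best: 64 sci.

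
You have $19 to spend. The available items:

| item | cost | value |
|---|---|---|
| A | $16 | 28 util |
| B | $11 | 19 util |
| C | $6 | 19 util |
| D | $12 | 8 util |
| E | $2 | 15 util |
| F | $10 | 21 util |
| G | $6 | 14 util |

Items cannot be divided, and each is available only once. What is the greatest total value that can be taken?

Check high-value combinations within $19:
- C+E+F: cost 6+2+10=18, value 19+15+21=55
- B+C+E: cost 11+6+2=19, value 19+19+15=53
- E+F+G: cost 2+10+6=18, value 15+21+14=50
- C+E+G: cost 6+2+6=14, value 19+15+14=48
Best: 55 util.

55 util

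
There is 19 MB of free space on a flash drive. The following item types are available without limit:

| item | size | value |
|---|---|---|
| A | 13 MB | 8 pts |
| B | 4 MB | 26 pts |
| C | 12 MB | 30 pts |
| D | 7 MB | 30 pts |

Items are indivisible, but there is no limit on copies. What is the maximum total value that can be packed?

108 pts

Best value-per-unit is B at 26/4; filling with it alone gives 4×26 = 104.
Optimal mix: 3×B + 1×D → size 19, value 108.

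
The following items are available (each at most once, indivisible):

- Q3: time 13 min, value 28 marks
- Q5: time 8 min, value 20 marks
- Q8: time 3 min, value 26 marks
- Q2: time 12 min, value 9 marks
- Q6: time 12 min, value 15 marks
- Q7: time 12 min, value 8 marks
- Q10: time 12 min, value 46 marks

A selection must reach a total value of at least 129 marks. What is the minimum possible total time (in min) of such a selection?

Subsets with value ≥ 129, sorted by total time:
- Q3+Q5+Q8+Q6+Q10: time 48, value 135
- Q3+Q5+Q8+Q2+Q10: time 48, value 129
- Q3+Q5+Q8+Q2+Q6+Q10: time 60, value 144
Minimum time: 48 min.

48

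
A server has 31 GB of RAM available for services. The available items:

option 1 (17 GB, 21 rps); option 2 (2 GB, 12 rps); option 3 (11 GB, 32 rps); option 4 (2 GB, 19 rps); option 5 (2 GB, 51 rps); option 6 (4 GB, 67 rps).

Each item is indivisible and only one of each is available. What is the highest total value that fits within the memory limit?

Check high-value combinations within 31 GB:
- option 2+option 3+option 4+option 5+option 6: memory 2+11+2+2+4=21, value 12+32+19+51+67=181
- option 1+option 2+option 4+option 5+option 6: memory 17+2+2+2+4=27, value 21+12+19+51+67=170
- option 3+option 4+option 5+option 6: memory 11+2+2+4=19, value 32+19+51+67=169
- option 2+option 3+option 5+option 6: memory 2+11+2+4=19, value 12+32+51+67=162
Best: 181 rps.

181 rps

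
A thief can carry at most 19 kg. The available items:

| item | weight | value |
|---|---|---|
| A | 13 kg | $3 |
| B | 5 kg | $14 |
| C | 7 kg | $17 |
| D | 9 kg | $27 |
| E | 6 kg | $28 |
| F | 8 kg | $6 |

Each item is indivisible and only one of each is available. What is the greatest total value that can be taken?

$59

Check high-value combinations within 19 kg:
- B+C+E: weight 5+7+6=18, value 14+17+28=59
- D+E: weight 9+6=15, value 27+28=55
- B+E+F: weight 5+6+8=19, value 14+28+6=48
Best: $59.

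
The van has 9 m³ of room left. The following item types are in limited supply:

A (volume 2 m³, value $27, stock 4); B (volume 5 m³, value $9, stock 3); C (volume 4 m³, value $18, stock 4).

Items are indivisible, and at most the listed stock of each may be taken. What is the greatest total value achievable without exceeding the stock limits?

Best selections within volume 9 and stock limits:
- 4×A: volume 8, value 108
- 3×A: volume 6, value 81
- 2×A + 1×C: volume 8, value 72
- 2×A + 1×B: volume 9, value 63
Best: $108.

$108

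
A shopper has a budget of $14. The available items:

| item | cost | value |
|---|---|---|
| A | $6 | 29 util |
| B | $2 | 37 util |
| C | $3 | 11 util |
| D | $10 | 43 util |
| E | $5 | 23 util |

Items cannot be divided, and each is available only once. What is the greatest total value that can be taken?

89 util

Check high-value combinations within $14:
- A+B+E: cost 6+2+5=13, value 29+37+23=89
- B+D: cost 2+10=12, value 37+43=80
- A+B+C: cost 6+2+3=11, value 29+37+11=77
- B+C+E: cost 2+3+5=10, value 37+11+23=71
- A+B: cost 6+2=8, value 29+37=66
Best: 89 util.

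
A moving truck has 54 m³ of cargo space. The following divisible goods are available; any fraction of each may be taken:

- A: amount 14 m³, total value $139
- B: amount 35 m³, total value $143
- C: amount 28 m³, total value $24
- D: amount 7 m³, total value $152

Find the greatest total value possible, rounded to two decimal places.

425.83

Take in order of value per unit:
- D (152/7 per unit): all 7 → value 152, running total 152.00
- A (139/14 per unit): all 14 → value 139, running total 291.00
- B (143/35 per unit): 33 of 35 → value 33×143/35 = 134.8286, running total 425.83
Total 425.83.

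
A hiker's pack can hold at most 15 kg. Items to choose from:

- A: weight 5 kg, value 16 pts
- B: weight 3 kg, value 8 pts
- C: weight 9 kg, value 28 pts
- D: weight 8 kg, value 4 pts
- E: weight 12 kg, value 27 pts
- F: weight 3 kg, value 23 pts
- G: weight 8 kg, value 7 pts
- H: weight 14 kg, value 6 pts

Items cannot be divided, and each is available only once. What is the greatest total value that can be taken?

Check high-value combinations within 15 kg:
- B+C+F: weight 3+9+3=15, value 8+28+23=59
- C+F: weight 9+3=12, value 28+23=51
- E+F: weight 12+3=15, value 27+23=50
Best: 59 pts.

59 pts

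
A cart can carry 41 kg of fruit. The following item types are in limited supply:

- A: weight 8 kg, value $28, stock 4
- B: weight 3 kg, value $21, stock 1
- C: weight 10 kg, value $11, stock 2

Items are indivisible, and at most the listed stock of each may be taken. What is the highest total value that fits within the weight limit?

$133

Best selections within weight 41 and stock limits:
- 4×A + 1×B: weight 35, value 133
- 3×A + 1×B + 1×C: weight 37, value 116
- 4×A: weight 32, value 112
Best: $133.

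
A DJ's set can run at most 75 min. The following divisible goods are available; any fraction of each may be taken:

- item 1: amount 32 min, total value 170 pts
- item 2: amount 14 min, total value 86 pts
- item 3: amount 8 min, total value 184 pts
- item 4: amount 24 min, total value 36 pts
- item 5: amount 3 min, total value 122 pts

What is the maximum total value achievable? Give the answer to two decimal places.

Take in order of value per unit:
- item 5 (122/3 per unit): all 3 → value 122, running total 122.00
- item 3 (184/8 per unit): all 8 → value 184, running total 306.00
- item 2 (86/14 per unit): all 14 → value 86, running total 392.00
- item 1 (170/32 per unit): all 32 → value 170, running total 562.00
- item 4 (36/24 per unit): 18 of 24 → value 18×36/24 = 27.0000, running total 589.00
Total 589.00.

589.00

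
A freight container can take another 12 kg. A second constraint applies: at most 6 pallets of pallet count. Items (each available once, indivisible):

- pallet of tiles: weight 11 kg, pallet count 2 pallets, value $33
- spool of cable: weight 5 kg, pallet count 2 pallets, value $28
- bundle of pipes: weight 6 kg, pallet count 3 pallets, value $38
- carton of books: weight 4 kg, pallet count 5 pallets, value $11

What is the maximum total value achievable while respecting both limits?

$66

Feasible sets respecting both limits:
- spool of cable+bundle of pipes: weight 11, pallet count 5, value 66
- bundle of pipes: weight 6, pallet count 3, value 38
- pallet of tiles: weight 11, pallet count 2, value 33
Best: $66.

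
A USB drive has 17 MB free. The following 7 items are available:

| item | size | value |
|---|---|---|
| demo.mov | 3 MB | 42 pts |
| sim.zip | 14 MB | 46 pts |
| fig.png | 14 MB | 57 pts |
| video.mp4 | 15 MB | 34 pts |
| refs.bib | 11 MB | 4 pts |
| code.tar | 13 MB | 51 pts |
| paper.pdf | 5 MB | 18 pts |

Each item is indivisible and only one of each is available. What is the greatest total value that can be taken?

99 pts

Check high-value combinations within 17 MB:
- demo.mov+fig.png: size 3+14=17, value 42+57=99
- demo.mov+code.tar: size 3+13=16, value 42+51=93
- demo.mov+sim.zip: size 3+14=17, value 42+46=88
Best: 99 pts.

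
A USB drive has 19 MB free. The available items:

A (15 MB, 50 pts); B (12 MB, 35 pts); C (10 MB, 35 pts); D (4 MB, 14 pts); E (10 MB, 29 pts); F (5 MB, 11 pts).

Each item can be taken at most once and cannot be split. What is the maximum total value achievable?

64 pts

This is a 0/1 knapsack; check combinations near the capacity.
- A+D: size 15+4=19, value 50+14=64
- C+D+F: size 10+4+5=19, value 35+14+11=60
- D+E+F: size 4+10+5=19, value 14+29+11=54
- A: size 15, value 50
- C+D: size 10+4=14, value 35+14=49
Best: 64 pts.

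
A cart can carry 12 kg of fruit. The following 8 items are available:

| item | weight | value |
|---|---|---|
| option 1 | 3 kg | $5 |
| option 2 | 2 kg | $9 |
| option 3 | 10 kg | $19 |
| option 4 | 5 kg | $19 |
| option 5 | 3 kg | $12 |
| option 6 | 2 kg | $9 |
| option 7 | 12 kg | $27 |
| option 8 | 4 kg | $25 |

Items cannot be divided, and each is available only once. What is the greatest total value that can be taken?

$56

Check high-value combinations within 12 kg:
- option 4+option 5+option 8: weight 5+3+4=12, value 19+12+25=56
- option 2+option 5+option 6+option 8: weight 2+3+2+4=11, value 9+12+9+25=55
- option 2+option 4+option 8: weight 2+5+4=11, value 9+19+25=53
- option 4+option 6+option 8: weight 5+2+4=11, value 19+9+25=53
Best: $56.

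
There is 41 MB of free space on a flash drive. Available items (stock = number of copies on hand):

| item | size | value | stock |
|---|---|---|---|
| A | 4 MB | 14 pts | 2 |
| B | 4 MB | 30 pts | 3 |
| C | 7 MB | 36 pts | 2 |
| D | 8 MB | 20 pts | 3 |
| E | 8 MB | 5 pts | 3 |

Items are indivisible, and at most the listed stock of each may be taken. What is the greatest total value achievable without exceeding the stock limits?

196 pts

Best selections within size 41 and stock limits:
- 1×A + 3×B + 2×C + 1×D: size 38, value 196
- 2×A + 3×B + 2×C: size 34, value 190
- 3×B + 2×C + 1×D: size 34, value 182
- 1×A + 3×B + 2×C + 1×E: size 38, value 181
Best: 196 pts.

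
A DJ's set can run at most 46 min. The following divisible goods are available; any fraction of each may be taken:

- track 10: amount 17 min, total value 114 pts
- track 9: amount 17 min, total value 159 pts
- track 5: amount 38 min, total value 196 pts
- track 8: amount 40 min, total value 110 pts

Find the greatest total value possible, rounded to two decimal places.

334.89

Take in order of value per unit:
- track 9 (159/17 per unit): all 17 → value 159, running total 159.00
- track 10 (114/17 per unit): all 17 → value 114, running total 273.00
- track 5 (196/38 per unit): 12 of 38 → value 12×196/38 = 61.8947, running total 334.89
Total 334.89.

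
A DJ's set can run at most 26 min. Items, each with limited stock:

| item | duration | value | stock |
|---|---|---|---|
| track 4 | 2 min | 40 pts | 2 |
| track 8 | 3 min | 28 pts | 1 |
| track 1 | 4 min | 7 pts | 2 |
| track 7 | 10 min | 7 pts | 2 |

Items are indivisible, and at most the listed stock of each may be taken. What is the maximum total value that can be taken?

Best selections within duration 26 and stock limits:
- 2×track 4 + 1×track 8 + 2×track 1 + 1×track 7: duration 25, value 129
- 2×track 4 + 1×track 8 + 2×track 1: duration 15, value 122
- 2×track 4 + 1×track 8 + 1×track 1 + 1×track 7: duration 21, value 122
Best: 129 pts.

129 pts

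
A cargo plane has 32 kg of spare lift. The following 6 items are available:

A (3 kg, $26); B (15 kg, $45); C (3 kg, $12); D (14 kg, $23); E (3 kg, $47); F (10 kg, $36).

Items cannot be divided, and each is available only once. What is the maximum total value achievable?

Check high-value combinations within 32 kg:
- A+B+E+F: weight 3+15+3+10=31, value 26+45+47+36=154
- B+C+E+F: weight 15+3+3+10=31, value 45+12+47+36=140
- A+D+E+F: weight 3+14+3+10=30, value 26+23+47+36=132
- A+B+C+E: weight 3+15+3+3=24, value 26+45+12+47=130
- B+E+F: weight 15+3+10=28, value 45+47+36=128
Best: $154.

$154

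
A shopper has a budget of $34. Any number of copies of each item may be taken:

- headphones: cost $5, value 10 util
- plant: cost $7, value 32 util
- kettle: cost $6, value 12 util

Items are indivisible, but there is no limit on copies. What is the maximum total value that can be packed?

Best value-per-unit is plant at 32/7; filling with it alone gives 4×32 = 128.
Optimal mix: 4×plant + 1×kettle → cost 34, value 140.

140 util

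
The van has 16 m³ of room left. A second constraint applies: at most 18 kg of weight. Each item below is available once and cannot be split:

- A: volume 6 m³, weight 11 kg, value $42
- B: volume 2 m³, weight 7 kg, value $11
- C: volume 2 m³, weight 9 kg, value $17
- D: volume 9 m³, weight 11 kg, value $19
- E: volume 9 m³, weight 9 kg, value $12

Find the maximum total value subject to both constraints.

Feasible sets respecting both limits:
- A+B: volume 8, weight 18, value 53
- A: volume 6, weight 11, value 42
- B+D: volume 11, weight 18, value 30
- C+E: volume 11, weight 18, value 29
Best: $53.

$53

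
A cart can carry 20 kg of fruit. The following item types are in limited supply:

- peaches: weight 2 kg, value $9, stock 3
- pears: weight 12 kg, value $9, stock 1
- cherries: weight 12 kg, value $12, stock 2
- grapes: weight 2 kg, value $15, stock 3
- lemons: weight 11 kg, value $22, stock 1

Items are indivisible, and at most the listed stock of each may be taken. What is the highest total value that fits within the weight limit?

$76

Top feasible selections:
- 1×peaches + 3×grapes + 1×lemons: weight 19, value 76
- 3×peaches + 3×grapes: weight 12, value 72
- 2×peaches + 2×grapes + 1×lemons: weight 19, value 70
- 3×grapes + 1×lemons: weight 17, value 67
Best: $76.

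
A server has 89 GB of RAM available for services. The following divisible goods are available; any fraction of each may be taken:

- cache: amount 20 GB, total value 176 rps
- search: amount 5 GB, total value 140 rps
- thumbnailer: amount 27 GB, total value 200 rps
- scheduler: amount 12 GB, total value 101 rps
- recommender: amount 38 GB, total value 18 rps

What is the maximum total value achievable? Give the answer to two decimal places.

628.84

Take in order of value per unit:
- search (140/5 per unit): all 5 → value 140, running total 140.00
- cache (176/20 per unit): all 20 → value 176, running total 316.00
- scheduler (101/12 per unit): all 12 → value 101, running total 417.00
- thumbnailer (200/27 per unit): all 27 → value 200, running total 617.00
- recommender (18/38 per unit): 25 of 38 → value 25×18/38 = 11.8421, running total 628.84
Total 628.84.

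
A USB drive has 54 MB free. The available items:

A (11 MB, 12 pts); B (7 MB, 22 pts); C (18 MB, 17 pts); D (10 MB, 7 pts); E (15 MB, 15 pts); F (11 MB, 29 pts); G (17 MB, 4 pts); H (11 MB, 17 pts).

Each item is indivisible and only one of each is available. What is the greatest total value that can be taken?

Check high-value combinations within 54 MB:
- B+D+E+F+H: size 7+10+15+11+11=54, value 22+7+15+29+17=90
- A+B+D+F+H: size 11+7+10+11+11=50, value 12+22+7+29+17=87
- B+C+F+H: size 7+18+11+11=47, value 22+17+29+17=85
Best: 90 pts.

90 pts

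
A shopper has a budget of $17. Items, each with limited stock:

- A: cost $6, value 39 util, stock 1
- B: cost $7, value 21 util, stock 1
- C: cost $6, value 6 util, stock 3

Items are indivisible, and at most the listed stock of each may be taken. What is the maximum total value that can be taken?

Best selections within cost 17 and stock limits:
- 1×A + 1×B: cost 13, value 60
- 1×A + 1×C: cost 12, value 45
- 1×A: cost 6, value 39
- 1×B + 1×C: cost 13, value 27
Best: 60 util.

60 util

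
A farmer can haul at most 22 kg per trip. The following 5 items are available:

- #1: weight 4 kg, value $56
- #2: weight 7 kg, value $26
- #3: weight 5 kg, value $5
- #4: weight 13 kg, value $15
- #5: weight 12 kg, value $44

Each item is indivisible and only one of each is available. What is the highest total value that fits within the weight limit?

$105

Check high-value combinations within 22 kg:
- #1+#3+#5: weight 4+5+12=21, value 56+5+44=105
- #1+#5: weight 4+12=16, value 56+44=100
- #1+#2+#3: weight 4+7+5=16, value 56+26+5=87
Best: $105.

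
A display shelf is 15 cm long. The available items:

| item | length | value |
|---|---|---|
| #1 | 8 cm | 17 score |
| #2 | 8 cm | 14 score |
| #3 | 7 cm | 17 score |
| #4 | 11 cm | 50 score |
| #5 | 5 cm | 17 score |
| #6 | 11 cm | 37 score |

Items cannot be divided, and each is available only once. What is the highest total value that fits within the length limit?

50 score

Check high-value combinations within 15 cm:
- #4: length 11, value 50
- #6: length 11, value 37
- #3+#5: length 7+5=12, value 17+17=34
- #1+#5: length 8+5=13, value 17+17=34
Best: 50 score.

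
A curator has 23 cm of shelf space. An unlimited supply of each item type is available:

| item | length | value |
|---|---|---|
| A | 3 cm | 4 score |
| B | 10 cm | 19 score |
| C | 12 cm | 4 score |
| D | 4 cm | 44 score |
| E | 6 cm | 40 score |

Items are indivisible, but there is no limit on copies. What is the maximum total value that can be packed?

224 score

Best value-per-unit is D at 44/4; filling with it alone gives 5×44 = 220.
Optimal mix: 1×A + 5×D → length 23, value 224.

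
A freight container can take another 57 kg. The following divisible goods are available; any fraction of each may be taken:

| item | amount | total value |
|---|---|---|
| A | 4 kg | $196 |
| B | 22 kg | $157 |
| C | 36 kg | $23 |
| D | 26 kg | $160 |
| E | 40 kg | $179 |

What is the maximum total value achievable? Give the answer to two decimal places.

535.38

Take in order of value per unit:
- A (196/4 per unit): all 4 → value 196, running total 196.00
- B (157/22 per unit): all 22 → value 157, running total 353.00
- D (160/26 per unit): all 26 → value 160, running total 513.00
- E (179/40 per unit): 5 of 40 → value 5×179/40 = 22.3750, running total 535.38
Total 535.38.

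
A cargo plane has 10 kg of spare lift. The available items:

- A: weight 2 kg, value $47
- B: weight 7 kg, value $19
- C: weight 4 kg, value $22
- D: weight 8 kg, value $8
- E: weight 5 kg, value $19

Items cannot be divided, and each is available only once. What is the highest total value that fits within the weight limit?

$69

This is a 0/1 knapsack; check combinations near the capacity.
- A+C: weight 2+4=6, value 47+22=69
- A+E: weight 2+5=7, value 47+19=66
- A+B: weight 2+7=9, value 47+19=66
Best: $69.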